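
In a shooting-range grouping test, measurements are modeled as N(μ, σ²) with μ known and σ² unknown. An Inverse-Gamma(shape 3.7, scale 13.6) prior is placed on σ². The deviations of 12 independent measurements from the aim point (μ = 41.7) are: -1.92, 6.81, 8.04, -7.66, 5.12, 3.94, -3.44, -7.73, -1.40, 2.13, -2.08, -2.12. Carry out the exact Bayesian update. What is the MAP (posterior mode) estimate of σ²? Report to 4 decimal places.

With known mean μ and an Inverse-Gamma(α, β) prior on σ², the Normal likelihood is conjugate: posterior is Inv-Gamma(α + n/2, β + Σ(xᵢ−μ)²/2).
Σ(xᵢ−μ)² = (-1.92)² + (6.81)² + (8.04)² + (-7.66)² + (5.12)² + (3.94)² + (-3.44)² + (-7.73)² + (-1.40)² + (2.13)² + (-2.08)² + (-2.12)² = 302.0219.
Posterior: Inv-Gamma(3.7 + 12/2, 13.6 + 302.0219/2) = Inv-Gamma(9.70, 164.61095).
Mode = β/(α+1) = 164.61095/10.70 = 15.3842.

15.3842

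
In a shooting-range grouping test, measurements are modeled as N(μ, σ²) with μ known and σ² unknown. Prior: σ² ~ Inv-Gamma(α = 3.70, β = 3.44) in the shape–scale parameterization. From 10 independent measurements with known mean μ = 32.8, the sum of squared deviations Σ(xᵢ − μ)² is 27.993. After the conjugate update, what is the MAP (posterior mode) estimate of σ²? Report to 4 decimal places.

With known mean μ and an Inverse-Gamma(α, β) prior on σ², the Normal likelihood is conjugate: posterior is Inv-Gamma(α + n/2, β + Σ(xᵢ−μ)²/2).
Posterior: Inv-Gamma(3.70 + 10/2, 3.44 + 27.993/2) = Inv-Gamma(8.70, 17.4365).
Mode = β/(α+1) = 17.4365/9.70 = 1.7976.

1.7976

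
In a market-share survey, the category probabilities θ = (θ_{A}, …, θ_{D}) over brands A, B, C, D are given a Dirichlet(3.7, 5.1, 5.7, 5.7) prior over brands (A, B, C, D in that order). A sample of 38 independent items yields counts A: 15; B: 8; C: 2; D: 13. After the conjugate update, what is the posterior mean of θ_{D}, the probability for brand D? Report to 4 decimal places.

The Dirichlet prior is conjugate to the Multinomial likelihood: each posterior αⱼ = prior αⱼ + observed count nⱼ.
Posterior concentration: (18.7, 13.1, 7.7, 18.7), total = 58.2.
E[θ_{D}|data] = α_{D}/Σα = 18.7/58.2 = 0.3213.

0.3213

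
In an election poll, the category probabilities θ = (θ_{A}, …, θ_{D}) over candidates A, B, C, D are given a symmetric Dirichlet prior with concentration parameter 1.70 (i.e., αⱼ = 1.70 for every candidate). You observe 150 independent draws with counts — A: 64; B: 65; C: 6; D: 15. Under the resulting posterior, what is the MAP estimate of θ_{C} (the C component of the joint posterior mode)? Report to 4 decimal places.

The Dirichlet prior is conjugate to the Multinomial likelihood: each posterior αⱼ = prior αⱼ + observed count nⱼ.
Posterior concentration: (65.70, 66.70, 7.70, 16.70), total = 156.80.
Joint mode component: (α_{C}−1)/(Σα−K) = 6.70/152.80 = 0.0438.

0.0438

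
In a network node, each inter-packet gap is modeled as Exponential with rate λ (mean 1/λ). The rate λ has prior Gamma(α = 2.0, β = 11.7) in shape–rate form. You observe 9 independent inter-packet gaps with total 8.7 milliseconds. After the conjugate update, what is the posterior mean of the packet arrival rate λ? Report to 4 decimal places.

0.5392

With a Gamma(shape α, rate β) prior on the exponential rate λ, the posterior after n observations with total T = Σxᵢ is Gamma(α+n, β+T).
Posterior: Gamma(2.0+9, 11.7+8.7) = Gamma(11.0, 20.4).
Posterior mean of λ = α/β = 11.0/20.4 = 0.5392.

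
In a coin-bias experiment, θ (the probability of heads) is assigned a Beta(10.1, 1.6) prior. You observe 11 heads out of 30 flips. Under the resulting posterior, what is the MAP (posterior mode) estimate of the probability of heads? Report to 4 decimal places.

0.5063

The Beta prior is conjugate to a Binomial/Bernoulli likelihood; the update adds successes to α and failures to β.
Posterior: Beta(α+k, β+n−k) = Beta(10.1+11, 1.6+19) = Beta(21.1, 20.6).
Mode of Beta(a,b) for a,b>1 is (a−1)/(a+b−2) = 20.1/39.7 = 0.5063.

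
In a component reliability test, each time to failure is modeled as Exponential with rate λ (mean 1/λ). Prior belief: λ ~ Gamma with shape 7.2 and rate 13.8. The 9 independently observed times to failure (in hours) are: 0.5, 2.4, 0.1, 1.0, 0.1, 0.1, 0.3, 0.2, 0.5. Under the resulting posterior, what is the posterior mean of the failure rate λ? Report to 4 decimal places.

0.8526

With a Gamma(shape α, rate β) prior on the exponential rate λ, the posterior after n observations with total T = Σxᵢ is Gamma(α+n, β+T).
Sum of observations T = 5.2 hours; n = 9.
Posterior: Gamma(7.2+9, 13.8+5.2) = Gamma(16.2, 19.0).
Posterior mean of λ = α/β = 16.2/19.0 = 0.8526.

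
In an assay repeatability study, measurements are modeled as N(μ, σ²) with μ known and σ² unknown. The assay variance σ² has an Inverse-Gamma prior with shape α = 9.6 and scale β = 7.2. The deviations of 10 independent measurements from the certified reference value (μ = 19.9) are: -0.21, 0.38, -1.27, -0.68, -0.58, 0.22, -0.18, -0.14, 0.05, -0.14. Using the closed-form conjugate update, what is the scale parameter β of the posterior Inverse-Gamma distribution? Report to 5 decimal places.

With known mean μ and an Inverse-Gamma(α, β) prior on σ², the Normal likelihood is conjugate: posterior is Inv-Gamma(α + n/2, β + Σ(xᵢ−μ)²/2).
Σ(xᵢ−μ)² = (-0.21)² + (0.38)² + (-1.27)² + (-0.68)² + (-0.58)² + (0.22)² + (-0.18)² + (-0.14)² + (0.05)² + (-0.14)² = 2.7227.
Posterior: Inv-Gamma(9.6 + 10/2, 7.2 + 2.7227/2) = Inv-Gamma(14.60, 8.56135).
Posterior β = 8.56135.

8.56135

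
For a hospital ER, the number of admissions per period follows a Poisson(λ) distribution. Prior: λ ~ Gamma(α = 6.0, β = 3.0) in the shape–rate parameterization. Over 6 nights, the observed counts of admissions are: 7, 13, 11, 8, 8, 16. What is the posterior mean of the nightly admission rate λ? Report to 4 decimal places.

With a Gamma(shape α, rate β) prior, the Poisson likelihood is conjugate: the posterior is Gamma(α + ΣXᵢ, β + n).
Sum of counts S = 63 over n = 6 nights.
Posterior: Gamma(α+S, β+n) = Gamma(6.0+63, 3.0+6) = Gamma(69.0, 9.0).
Posterior mean = α/β = 69.0/9.0 = 7.6667.

7.6667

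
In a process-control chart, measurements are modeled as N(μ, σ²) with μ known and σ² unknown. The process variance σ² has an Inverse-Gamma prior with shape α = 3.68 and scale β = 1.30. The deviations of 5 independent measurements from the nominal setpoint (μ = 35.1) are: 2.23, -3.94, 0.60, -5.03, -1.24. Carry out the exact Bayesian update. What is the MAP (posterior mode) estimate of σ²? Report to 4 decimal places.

With known mean μ and an Inverse-Gamma(α, β) prior on σ², the Normal likelihood is conjugate: posterior is Inv-Gamma(α + n/2, β + Σ(xᵢ−μ)²/2).
Σ(xᵢ−μ)² = (2.23)² + (-3.94)² + (0.60)² + (-5.03)² + (-1.24)² = 47.6950.
Posterior: Inv-Gamma(3.68 + 5/2, 1.30 + 47.6950/2) = Inv-Gamma(6.18, 25.14750).
Mode = β/(α+1) = 25.14750/7.18 = 3.5024.

3.5024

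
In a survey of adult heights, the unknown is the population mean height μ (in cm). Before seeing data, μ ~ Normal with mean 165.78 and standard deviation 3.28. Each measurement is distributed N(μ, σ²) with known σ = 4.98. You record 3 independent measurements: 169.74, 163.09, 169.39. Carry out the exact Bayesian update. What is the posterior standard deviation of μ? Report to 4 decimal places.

For Normal data with known variance σ², a Normal(μ₀, σ₀²) prior on μ is conjugate. Posterior precision = 1/σ₀² + n/σ²; posterior mean is the precision-weighted average of μ₀ and x̄.
σ₀² = 3.28² = 10.7584, σ² = 4.98² = 24.8004; σ² + n·σ₀² = 24.8004 + 3·10.7584 = 57.0756.
Posterior precision = 1/σ₀² + n/σ² = 1/10.7584 + 3/24.8004 = (σ² + n·σ₀²)/(σ₀²σ²) = 57.0756/(10.7584·24.8004); posterior variance σₙ² = σ₀²σ²/(σ² + n·σ₀²) = 10.7584·24.8004/57.0756 = 4.674723.
Posterior SD = √σₙ² = √(10.7584·24.8004/57.0756) = 2.1621.

2.1621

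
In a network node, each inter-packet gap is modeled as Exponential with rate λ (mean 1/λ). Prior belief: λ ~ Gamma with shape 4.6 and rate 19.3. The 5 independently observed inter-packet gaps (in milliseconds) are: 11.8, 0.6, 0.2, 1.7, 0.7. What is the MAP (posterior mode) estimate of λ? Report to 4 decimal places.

With a Gamma(shape α, rate β) prior on the exponential rate λ, the posterior after n observations with total T = Σxᵢ is Gamma(α+n, β+T).
Sum of observations T = 15.0 milliseconds; n = 5.
Posterior: Gamma(4.6+5, 19.3+15.0) = Gamma(9.6, 34.3).
Mode = (α−1)/β = 0.2507.

0.2507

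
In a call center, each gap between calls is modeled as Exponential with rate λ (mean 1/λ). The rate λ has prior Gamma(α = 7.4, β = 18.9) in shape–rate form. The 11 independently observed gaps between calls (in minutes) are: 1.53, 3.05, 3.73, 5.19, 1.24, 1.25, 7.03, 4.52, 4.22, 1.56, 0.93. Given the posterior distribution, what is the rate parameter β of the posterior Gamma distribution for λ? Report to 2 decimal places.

53.15

With a Gamma(shape α, rate β) prior on the exponential rate λ, the posterior after n observations with total T = Σxᵢ is Gamma(α+n, β+T).
Sum of observations T = 34.25 minutes; n = 11.
Posterior: Gamma(7.4+11, 18.9+34.25) = Gamma(18.4, 53.15).
Posterior β = 53.15.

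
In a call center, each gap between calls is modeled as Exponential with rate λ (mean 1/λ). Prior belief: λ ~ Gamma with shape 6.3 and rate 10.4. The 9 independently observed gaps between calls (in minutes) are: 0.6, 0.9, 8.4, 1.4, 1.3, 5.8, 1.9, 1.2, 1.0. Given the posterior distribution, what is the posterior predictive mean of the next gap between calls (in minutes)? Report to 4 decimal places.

2.3007

With a Gamma(shape α, rate β) prior on the exponential rate λ, the posterior after n observations with total T = Σxᵢ is Gamma(α+n, β+T).
Sum of observations T = 22.5 minutes; n = 9.
Posterior: Gamma(6.3+9, 10.4+22.5) = Gamma(15.3, 32.9).
The predictive distribution for the next observation is Lomax; its mean is β/(α−1) = 32.9/14.3 = 2.3007.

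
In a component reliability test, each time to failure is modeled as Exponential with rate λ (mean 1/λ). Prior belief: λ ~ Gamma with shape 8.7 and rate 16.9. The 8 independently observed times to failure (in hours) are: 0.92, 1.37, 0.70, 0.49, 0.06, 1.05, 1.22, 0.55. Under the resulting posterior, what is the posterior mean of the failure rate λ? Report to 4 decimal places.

0.7180

With a Gamma(shape α, rate β) prior on the exponential rate λ, the posterior after n observations with total T = Σxᵢ is Gamma(α+n, β+T).
Sum of observations T = 6.36 hours; n = 8.
Posterior: Gamma(8.7+8, 16.9+6.36) = Gamma(16.7, 23.26).
Posterior mean of λ = α/β = 16.7/23.26 = 0.7180.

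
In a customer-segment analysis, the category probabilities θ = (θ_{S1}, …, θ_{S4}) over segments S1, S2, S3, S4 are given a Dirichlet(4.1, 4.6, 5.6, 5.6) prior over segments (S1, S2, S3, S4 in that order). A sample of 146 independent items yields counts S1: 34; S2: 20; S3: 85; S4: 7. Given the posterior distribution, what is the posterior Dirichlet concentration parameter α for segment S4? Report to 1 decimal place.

12.6

The Dirichlet prior is conjugate to the Multinomial likelihood: each posterior αⱼ = prior αⱼ + observed count nⱼ.
Posterior concentration: (38.1, 24.6, 90.6, 12.6), total = 165.9.
α_{S4} = 5.6 + 7 = 12.6.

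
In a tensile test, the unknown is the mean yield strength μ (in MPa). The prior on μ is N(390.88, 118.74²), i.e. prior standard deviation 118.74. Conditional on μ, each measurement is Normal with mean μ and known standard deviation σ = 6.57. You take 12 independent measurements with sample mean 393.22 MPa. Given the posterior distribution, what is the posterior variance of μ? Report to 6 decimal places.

For Normal data with known variance σ², a Normal(μ₀, σ₀²) prior on μ is conjugate. Posterior precision = 1/σ₀² + n/σ²; posterior mean is the precision-weighted average of μ₀ and x̄.
σ₀² = 118.74² = 14099.1876, σ² = 6.57² = 43.1649; σ² + n·σ₀² = 43.1649 + 12·14099.1876 = 169233.4161.
Posterior precision = 1/σ₀² + n/σ² = 1/14099.1876 + 12/43.1649 = (σ² + n·σ₀²)/(σ₀²σ²) = 169233.4161/(14099.1876·43.1649); posterior variance σₙ² = σ₀²σ²/(σ² + n·σ₀²) = 14099.1876·43.1649/169233.4161 = 3.596158.

3.596158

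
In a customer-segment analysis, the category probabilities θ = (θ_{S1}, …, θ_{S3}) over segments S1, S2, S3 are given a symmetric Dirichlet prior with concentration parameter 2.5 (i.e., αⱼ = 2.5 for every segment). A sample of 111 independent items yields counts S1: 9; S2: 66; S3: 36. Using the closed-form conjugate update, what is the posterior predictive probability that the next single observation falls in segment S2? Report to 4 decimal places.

0.5781

The Dirichlet prior is conjugate to the Multinomial likelihood: each posterior αⱼ = prior αⱼ + observed count nⱼ.
Posterior concentration: (11.5, 68.5, 38.5), total = 118.5.
P(next = S2 | data) = α_{S2}/Σα = 0.5781.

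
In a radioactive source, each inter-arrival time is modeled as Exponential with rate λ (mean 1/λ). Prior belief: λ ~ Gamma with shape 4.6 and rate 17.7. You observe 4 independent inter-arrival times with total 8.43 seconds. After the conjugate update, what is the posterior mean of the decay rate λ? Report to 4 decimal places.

With a Gamma(shape α, rate β) prior on the exponential rate λ, the posterior after n observations with total T = Σxᵢ is Gamma(α+n, β+T).
Posterior: Gamma(4.6+4, 17.7+8.43) = Gamma(8.6, 26.13).
Posterior mean of λ = α/β = 8.6/26.13 = 0.3291.

0.3291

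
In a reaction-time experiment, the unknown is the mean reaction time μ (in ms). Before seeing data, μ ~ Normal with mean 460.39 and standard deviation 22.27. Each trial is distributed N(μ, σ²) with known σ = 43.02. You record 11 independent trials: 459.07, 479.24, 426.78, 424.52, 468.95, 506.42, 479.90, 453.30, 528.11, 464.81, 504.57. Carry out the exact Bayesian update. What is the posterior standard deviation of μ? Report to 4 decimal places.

11.2084

For Normal data with known variance σ², a Normal(μ₀, σ₀²) prior on μ is conjugate. Posterior precision = 1/σ₀² + n/σ²; posterior mean is the precision-weighted average of μ₀ and x̄.
σ₀² = 22.27² = 495.9529, σ² = 43.02² = 1850.7204; σ² + n·σ₀² = 1850.7204 + 11·495.9529 = 7306.2023.
Posterior precision = 1/σ₀² + n/σ² = 1/495.9529 + 11/1850.7204 = (σ² + n·σ₀²)/(σ₀²σ²) = 7306.2023/(495.9529·1850.7204); posterior variance σₙ² = σ₀²σ²/(σ² + n·σ₀²) = 495.9529·1850.7204/7306.2023 = 125.628899.
Posterior SD = √σₙ² = √(495.9529·1850.7204/7306.2023) = 11.2084.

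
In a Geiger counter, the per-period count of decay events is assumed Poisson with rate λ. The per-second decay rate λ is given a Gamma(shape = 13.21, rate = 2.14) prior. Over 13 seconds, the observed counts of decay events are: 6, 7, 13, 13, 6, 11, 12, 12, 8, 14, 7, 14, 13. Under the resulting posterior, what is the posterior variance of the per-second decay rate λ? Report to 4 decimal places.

With a Gamma(shape α, rate β) prior, the Poisson likelihood is conjugate: the posterior is Gamma(α + ΣXᵢ, β + n).
Sum of counts S = 136 over n = 13 seconds.
Posterior: Gamma(α+S, β+n) = Gamma(13.21+136, 2.14+13) = Gamma(149.21, 15.14).
Var = α/β² = 149.21/15.14² = 0.6509.

0.6509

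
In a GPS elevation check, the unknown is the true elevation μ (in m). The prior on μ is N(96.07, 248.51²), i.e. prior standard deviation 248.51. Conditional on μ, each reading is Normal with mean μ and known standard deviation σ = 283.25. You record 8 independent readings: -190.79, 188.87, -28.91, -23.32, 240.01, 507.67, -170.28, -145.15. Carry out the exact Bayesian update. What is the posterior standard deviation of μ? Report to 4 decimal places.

For Normal data with known variance σ², a Normal(μ₀, σ₀²) prior on μ is conjugate. Posterior precision = 1/σ₀² + n/σ²; posterior mean is the precision-weighted average of μ₀ and x̄.
σ₀² = 248.51² = 61757.2201, σ² = 283.25² = 80230.5625; σ² + n·σ₀² = 80230.5625 + 8·61757.2201 = 574288.3233.
Posterior precision = 1/σ₀² + n/σ² = 1/61757.2201 + 8/80230.5625 = (σ² + n·σ₀²)/(σ₀²σ²) = 574288.3233/(61757.2201·80230.5625); posterior variance σₙ² = σ₀²σ²/(σ² + n·σ₀²) = 61757.2201·80230.5625/574288.3233 = 8627.750741.
Posterior SD = √σₙ² = √(61757.2201·80230.5625/574288.3233) = 92.8857.

92.8857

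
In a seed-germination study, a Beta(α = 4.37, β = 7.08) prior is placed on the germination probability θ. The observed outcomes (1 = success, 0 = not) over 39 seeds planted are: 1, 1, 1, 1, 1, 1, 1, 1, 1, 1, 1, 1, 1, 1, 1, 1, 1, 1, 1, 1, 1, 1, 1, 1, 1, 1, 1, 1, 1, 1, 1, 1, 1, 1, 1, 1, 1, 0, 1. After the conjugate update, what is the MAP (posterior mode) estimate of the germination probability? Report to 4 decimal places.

0.8539

The Beta prior is conjugate to a Binomial/Bernoulli likelihood; the update adds successes to α and failures to β.
Posterior: Beta(α+k, β+n−k) = Beta(4.37+38, 7.08+1) = Beta(42.37, 8.08).
Mode of Beta(a,b) for a,b>1 is (a−1)/(a+b−2) = 41.37/48.45 = 0.8539.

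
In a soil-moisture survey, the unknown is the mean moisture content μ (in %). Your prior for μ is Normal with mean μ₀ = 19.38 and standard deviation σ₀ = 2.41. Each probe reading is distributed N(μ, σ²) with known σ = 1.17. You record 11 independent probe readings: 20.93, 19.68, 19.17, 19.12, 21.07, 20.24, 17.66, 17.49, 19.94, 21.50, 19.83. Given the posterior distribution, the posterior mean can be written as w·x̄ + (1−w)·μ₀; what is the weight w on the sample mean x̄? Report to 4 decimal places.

0.9790

For Normal data with known variance σ², a Normal(μ₀, σ₀²) prior on μ is conjugate. Posterior precision = 1/σ₀² + n/σ²; posterior mean is the precision-weighted average of μ₀ and x̄.
σ₀² = 2.41² = 5.8081, σ² = 1.17² = 1.3689. Prior precision 1/σ₀² = 1/5.8081; data precision n/σ² = 11/1.3689.
w = (n/σ²)/(1/σ₀² + n/σ²) = n·σ₀²/(σ² + n·σ₀²) = 11·5.8081/(1.3689 + 11·5.8081) = 63.8891/65.258 = 0.9790.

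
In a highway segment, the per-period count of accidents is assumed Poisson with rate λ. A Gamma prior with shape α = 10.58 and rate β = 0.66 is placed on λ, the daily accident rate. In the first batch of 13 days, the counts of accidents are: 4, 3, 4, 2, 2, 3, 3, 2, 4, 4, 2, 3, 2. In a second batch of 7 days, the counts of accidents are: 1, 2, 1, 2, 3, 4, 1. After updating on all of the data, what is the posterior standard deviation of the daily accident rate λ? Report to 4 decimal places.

With a Gamma(shape α, rate β) prior, the Poisson likelihood is conjugate: the posterior is Gamma(α + ΣXᵢ, β + n).
Batch 1: sum of counts S = 38 over n = 13 days.
After batch 1: Gamma(α+S, β+n) = Gamma(10.58+38, 0.66+13) = Gamma(48.58, 13.66).
Batch 2: sum of counts S = 14 over n = 7 days.
After batch 2: Gamma(α+S, β+n) = Gamma(48.58+14, 13.66+7) = Gamma(62.58, 20.66).
SD = √α/β = √62.58/20.66 = 0.3829.

0.3829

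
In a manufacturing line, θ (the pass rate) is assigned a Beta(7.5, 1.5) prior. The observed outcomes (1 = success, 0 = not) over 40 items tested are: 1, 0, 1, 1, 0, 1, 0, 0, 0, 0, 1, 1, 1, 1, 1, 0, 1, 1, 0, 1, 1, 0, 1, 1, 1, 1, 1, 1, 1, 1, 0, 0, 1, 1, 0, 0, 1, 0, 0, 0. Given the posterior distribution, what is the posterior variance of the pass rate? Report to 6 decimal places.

The Beta prior is conjugate to a Binomial/Bernoulli likelihood; the update adds successes to α and failures to β.
Posterior: Beta(α+k, β+n−k) = Beta(7.5+24, 1.5+16) = Beta(31.5, 17.5).
Var = αβ/((α+β)²(α+β+1)) = 31.5·17.5/(49.0²·50.0) = 0.004592.

0.004592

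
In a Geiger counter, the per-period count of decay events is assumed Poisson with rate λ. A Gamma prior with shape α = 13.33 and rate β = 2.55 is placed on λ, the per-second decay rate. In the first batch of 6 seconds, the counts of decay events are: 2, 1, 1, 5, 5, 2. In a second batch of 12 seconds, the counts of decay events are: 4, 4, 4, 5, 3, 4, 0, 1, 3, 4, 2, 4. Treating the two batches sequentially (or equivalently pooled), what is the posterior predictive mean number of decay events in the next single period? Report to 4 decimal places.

3.2764

With a Gamma(shape α, rate β) prior, the Poisson likelihood is conjugate: the posterior is Gamma(α + ΣXᵢ, β + n).
Batch 1: sum of counts S = 16 over n = 6 seconds.
After batch 1: Gamma(α+S, β+n) = Gamma(13.33+16, 2.55+6) = Gamma(29.33, 8.55).
Batch 2: sum of counts S = 38 over n = 12 seconds.
After batch 2: Gamma(α+S, β+n) = Gamma(29.33+38, 8.55+12) = Gamma(67.33, 20.55).
The predictive distribution for one future period is NegBinom with mean α/β = 3.2764.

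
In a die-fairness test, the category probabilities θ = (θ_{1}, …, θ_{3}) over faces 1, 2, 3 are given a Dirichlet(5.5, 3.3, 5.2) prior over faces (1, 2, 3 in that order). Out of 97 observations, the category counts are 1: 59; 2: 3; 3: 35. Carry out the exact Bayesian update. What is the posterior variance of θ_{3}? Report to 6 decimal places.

The Dirichlet prior is conjugate to the Multinomial likelihood: each posterior αⱼ = prior αⱼ + observed count nⱼ.
Posterior concentration: (64.5, 6.3, 40.2), total = 111.0.
Var[θ_j] = α_j(Σα−α_j)/((Σα)²(Σα+1)) = 40.2·70.8/(111.0²·112.0) = 0.002063.

0.002063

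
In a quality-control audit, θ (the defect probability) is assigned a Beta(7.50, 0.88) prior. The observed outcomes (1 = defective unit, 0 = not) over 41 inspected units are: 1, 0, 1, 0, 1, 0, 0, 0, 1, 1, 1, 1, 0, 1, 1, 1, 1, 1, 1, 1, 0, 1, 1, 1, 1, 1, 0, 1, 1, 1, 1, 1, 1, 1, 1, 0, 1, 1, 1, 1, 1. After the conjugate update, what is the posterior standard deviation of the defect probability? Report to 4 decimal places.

The Beta prior is conjugate to a Binomial/Bernoulli likelihood; the update adds successes to α and failures to β.
Posterior: Beta(α+k, β+n−k) = Beta(7.50+32, 0.88+9) = Beta(39.50, 9.88).
Var = αβ/((α+β)²(α+β+1)) = 39.50·9.88/(49.38²·50.38) = 0.00317683; SD = √0.00317683 = 0.0564.

0.0564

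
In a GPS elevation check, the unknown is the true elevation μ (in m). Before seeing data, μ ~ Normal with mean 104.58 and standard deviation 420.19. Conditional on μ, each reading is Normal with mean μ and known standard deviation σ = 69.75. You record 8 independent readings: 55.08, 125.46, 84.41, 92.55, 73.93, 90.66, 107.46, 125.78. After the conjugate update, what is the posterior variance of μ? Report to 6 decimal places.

606.045381

For Normal data with known variance σ², a Normal(μ₀, σ₀²) prior on μ is conjugate. Posterior precision = 1/σ₀² + n/σ²; posterior mean is the precision-weighted average of μ₀ and x̄.
σ₀² = 420.19² = 176559.6361, σ² = 69.75² = 4865.0625; σ² + n·σ₀² = 4865.0625 + 8·176559.6361 = 1417342.1513.
Posterior precision = 1/σ₀² + n/σ² = 1/176559.6361 + 8/4865.0625 = (σ² + n·σ₀²)/(σ₀²σ²) = 1417342.1513/(176559.6361·4865.0625); posterior variance σₙ² = σ₀²σ²/(σ² + n·σ₀²) = 176559.6361·4865.0625/1417342.1513 = 606.045381.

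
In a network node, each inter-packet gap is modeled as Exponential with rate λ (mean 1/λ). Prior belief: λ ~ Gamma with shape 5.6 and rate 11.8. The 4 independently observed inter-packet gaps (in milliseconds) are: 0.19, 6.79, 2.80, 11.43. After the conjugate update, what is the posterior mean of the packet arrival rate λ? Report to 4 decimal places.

0.2908

With a Gamma(shape α, rate β) prior on the exponential rate λ, the posterior after n observations with total T = Σxᵢ is Gamma(α+n, β+T).
Sum of observations T = 21.21 milliseconds; n = 4.
Posterior: Gamma(5.6+4, 11.8+21.21) = Gamma(9.6, 33.01).
Posterior mean of λ = α/β = 9.6/33.01 = 0.2908.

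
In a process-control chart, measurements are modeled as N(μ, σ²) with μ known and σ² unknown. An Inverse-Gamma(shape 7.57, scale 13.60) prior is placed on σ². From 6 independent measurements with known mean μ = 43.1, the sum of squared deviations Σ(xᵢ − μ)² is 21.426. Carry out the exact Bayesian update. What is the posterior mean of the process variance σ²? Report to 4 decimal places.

With known mean μ and an Inverse-Gamma(α, β) prior on σ², the Normal likelihood is conjugate: posterior is Inv-Gamma(α + n/2, β + Σ(xᵢ−μ)²/2).
Posterior: Inv-Gamma(7.57 + 6/2, 13.60 + 21.426/2) = Inv-Gamma(10.57, 24.3130).
E[σ²|data] = β/(α−1) = 24.3130/9.57 = 2.5405.

2.5405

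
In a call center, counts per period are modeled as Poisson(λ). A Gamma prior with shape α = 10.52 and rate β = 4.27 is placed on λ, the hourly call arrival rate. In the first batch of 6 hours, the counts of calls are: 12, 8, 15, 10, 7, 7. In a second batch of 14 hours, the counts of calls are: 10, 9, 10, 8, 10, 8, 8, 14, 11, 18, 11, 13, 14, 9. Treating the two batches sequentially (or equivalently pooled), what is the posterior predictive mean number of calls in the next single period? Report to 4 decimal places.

9.1685

With a Gamma(shape α, rate β) prior, the Poisson likelihood is conjugate: the posterior is Gamma(α + ΣXᵢ, β + n).
Batch 1: sum of counts S = 59 over n = 6 hours.
After batch 1: Gamma(α+S, β+n) = Gamma(10.52+59, 4.27+6) = Gamma(69.52, 10.27).
Batch 2: sum of counts S = 153 over n = 14 hours.
After batch 2: Gamma(α+S, β+n) = Gamma(69.52+153, 10.27+14) = Gamma(222.52, 24.27).
The predictive distribution for one future period is NegBinom with mean α/β = 9.1685.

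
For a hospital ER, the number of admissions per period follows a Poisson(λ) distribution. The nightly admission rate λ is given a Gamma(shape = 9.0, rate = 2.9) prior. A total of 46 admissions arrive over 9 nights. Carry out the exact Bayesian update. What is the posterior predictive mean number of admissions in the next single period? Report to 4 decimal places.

With a Gamma(shape α, rate β) prior, the Poisson likelihood is conjugate: the posterior is Gamma(α + ΣXᵢ, β + n).
Posterior: Gamma(α+S, β+n) = Gamma(9.0+46, 2.9+9) = Gamma(55.0, 11.9).
The predictive distribution for one future period is NegBinom with mean α/β = 4.6218.

4.6218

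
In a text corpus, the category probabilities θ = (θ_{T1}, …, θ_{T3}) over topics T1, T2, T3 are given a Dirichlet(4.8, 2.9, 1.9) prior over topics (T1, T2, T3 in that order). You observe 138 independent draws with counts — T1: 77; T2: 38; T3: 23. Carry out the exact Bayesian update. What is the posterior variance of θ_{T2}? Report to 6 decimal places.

0.001348

The Dirichlet prior is conjugate to the Multinomial likelihood: each posterior αⱼ = prior αⱼ + observed count nⱼ.
Posterior concentration: (81.8, 40.9, 24.9), total = 147.6.
Var[θ_j] = α_j(Σα−α_j)/((Σα)²(Σα+1)) = 40.9·106.7/(147.6²·148.6) = 0.001348.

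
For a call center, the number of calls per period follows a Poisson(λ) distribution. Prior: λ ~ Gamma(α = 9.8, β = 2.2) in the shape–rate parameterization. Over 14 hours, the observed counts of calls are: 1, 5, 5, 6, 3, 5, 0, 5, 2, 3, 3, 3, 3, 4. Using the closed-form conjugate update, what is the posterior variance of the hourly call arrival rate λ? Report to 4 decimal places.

With a Gamma(shape α, rate β) prior, the Poisson likelihood is conjugate: the posterior is Gamma(α + ΣXᵢ, β + n).
Sum of counts S = 48 over n = 14 hours.
Posterior: Gamma(α+S, β+n) = Gamma(9.8+48, 2.2+14) = Gamma(57.8, 16.2).
Var = α/β² = 57.8/16.2² = 0.2202.

0.2202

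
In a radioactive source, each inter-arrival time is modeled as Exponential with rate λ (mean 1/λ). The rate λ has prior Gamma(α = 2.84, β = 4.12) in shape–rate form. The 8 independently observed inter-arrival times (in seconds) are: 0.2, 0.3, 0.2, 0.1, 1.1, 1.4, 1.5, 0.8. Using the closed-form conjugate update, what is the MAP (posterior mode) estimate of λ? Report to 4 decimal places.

With a Gamma(shape α, rate β) prior on the exponential rate λ, the posterior after n observations with total T = Σxᵢ is Gamma(α+n, β+T).
Sum of observations T = 5.6 seconds; n = 8.
Posterior: Gamma(2.84+8, 4.12+5.6) = Gamma(10.84, 9.72).
Mode = (α−1)/β = 1.0123.

1.0123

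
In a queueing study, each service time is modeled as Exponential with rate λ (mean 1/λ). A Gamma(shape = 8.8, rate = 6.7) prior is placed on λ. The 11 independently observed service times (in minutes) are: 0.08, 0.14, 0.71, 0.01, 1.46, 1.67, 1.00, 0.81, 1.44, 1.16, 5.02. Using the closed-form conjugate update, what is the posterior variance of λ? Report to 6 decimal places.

0.048525

With a Gamma(shape α, rate β) prior on the exponential rate λ, the posterior after n observations with total T = Σxᵢ is Gamma(α+n, β+T).
Sum of observations T = 13.50 minutes; n = 11.
Posterior: Gamma(8.8+11, 6.7+13.50) = Gamma(19.8, 20.20).
Var = α/β² = 0.048525.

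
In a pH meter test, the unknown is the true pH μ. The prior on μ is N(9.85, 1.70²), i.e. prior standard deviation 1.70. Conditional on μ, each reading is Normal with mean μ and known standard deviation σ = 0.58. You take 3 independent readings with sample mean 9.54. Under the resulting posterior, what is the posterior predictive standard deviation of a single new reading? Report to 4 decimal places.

For Normal data with known variance σ², a Normal(μ₀, σ₀²) prior on μ is conjugate. Posterior precision = 1/σ₀² + n/σ²; posterior mean is the precision-weighted average of μ₀ and x̄.
σ₀² = 1.70² = 2.89, σ² = 0.58² = 0.3364; σ² + n·σ₀² = 0.3364 + 3·2.89 = 9.0064.
Posterior precision = 1/σ₀² + n/σ² = 1/2.89 + 3/0.3364 = (σ² + n·σ₀²)/(σ₀²σ²) = 9.0064/(2.89·0.3364); posterior variance σₙ² = σ₀²σ²/(σ² + n·σ₀²) = 2.89·0.3364/9.0064 = 0.107945.
Predictive variance for one new observation = σₙ² + σ² = 2.89·0.3364/9.0064 + 0.3364 = σ²·(σ₀² + 9.0064)/9.0064 = 0.3364·11.8964/9.0064 = 0.444345; SD = √(0.3364·11.8964/9.0064) = 0.6666.

0.6666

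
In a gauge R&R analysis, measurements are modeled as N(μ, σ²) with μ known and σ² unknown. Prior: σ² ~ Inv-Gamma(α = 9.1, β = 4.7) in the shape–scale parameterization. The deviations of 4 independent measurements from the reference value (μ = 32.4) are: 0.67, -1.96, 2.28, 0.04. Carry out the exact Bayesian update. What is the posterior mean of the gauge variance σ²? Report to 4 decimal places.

With known mean μ and an Inverse-Gamma(α, β) prior on σ², the Normal likelihood is conjugate: posterior is Inv-Gamma(α + n/2, β + Σ(xᵢ−μ)²/2).
Σ(xᵢ−μ)² = (0.67)² + (-1.96)² + (2.28)² + (0.04)² = 9.4905.
Posterior: Inv-Gamma(9.1 + 4/2, 4.7 + 9.4905/2) = Inv-Gamma(11.10, 9.44525).
E[σ²|data] = β/(α−1) = 9.44525/10.10 = 0.9352.

0.9352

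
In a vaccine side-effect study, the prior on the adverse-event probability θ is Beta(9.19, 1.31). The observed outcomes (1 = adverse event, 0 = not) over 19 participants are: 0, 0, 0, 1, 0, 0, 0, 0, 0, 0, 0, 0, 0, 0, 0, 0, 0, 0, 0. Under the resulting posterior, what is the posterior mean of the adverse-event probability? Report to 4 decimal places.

The Beta prior is conjugate to a Binomial/Bernoulli likelihood; the update adds successes to α and failures to β.
Posterior: Beta(α+k, β+n−k) = Beta(9.19+1, 1.31+18) = Beta(10.19, 19.31).
Posterior mean = α/(α+β) = 10.19/29.50 = 0.3454.

0.3454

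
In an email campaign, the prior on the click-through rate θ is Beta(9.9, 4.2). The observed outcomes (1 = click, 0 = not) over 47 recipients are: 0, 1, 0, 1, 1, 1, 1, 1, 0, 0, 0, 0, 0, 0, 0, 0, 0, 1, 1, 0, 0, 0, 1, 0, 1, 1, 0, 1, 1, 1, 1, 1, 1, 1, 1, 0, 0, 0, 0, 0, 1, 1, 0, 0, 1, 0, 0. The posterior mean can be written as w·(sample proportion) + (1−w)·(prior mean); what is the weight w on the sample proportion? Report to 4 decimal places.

0.7692

The Beta prior is conjugate to a Binomial/Bernoulli likelihood; the update adds successes to α and failures to β.
Posterior mean = (α₀+k)/(α₀+β₀+n) = [n/(α₀+β₀+n)]·(k/n) + [(α₀+β₀)/(α₀+β₀+n)]·α₀/(α₀+β₀), so only n and the prior enter the weight.
The weight on the data is w = n/(α₀+β₀+n) = 47/(9.9+4.2+47) = 47/61.1 = 0.7692.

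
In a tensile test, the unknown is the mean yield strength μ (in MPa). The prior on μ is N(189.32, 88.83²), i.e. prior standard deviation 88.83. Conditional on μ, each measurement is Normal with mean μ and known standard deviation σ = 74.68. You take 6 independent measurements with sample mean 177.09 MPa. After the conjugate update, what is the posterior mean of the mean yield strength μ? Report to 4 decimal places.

For Normal data with known variance σ², a Normal(μ₀, σ₀²) prior on μ is conjugate. Posterior precision = 1/σ₀² + n/σ²; posterior mean is the precision-weighted average of μ₀ and x̄.
n·x̄ = 6·177.09 = 1062.54.
σ₀² = 88.83² = 7890.7689, σ² = 74.68² = 5577.1024; σ² + n·σ₀² = 5577.1024 + 6·7890.7689 = 52921.7158.
Posterior mean = (μ₀/σ₀² + n·x̄/σ²)/(1/σ₀² + n/σ²) = (σ²·μ₀ + σ₀²·n·x̄)/(σ² + n·σ₀²) = (5577.1024·189.32 + 7890.7689·1062.54)/52921.7158 = 9440114.613374/52921.7158 = 178.3788.

178.3788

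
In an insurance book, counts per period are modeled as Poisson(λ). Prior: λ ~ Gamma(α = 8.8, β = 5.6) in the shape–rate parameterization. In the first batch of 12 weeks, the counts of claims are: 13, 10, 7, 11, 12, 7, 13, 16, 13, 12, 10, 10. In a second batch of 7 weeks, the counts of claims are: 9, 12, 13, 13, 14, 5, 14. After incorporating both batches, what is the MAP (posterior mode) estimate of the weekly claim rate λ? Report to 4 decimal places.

With a Gamma(shape α, rate β) prior, the Poisson likelihood is conjugate: the posterior is Gamma(α + ΣXᵢ, β + n).
Batch 1: sum of counts S = 134 over n = 12 weeks.
After batch 1: Gamma(α+S, β+n) = Gamma(8.8+134, 5.6+12) = Gamma(142.8, 17.6).
Batch 2: sum of counts S = 80 over n = 7 weeks.
After batch 2: Gamma(α+S, β+n) = Gamma(142.8+80, 17.6+7) = Gamma(222.8, 24.6).
Mode of Gamma(α,β) for α≥1 is (α−1)/β = 221.8/24.6 = 9.0163.

9.0163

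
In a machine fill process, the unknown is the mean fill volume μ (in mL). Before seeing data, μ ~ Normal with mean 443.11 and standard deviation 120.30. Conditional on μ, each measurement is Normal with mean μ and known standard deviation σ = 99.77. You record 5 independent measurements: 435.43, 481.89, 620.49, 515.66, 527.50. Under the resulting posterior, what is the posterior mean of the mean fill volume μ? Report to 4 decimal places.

507.3562

For Normal data with known variance σ², a Normal(μ₀, σ₀²) prior on μ is conjugate. Posterior precision = 1/σ₀² + n/σ²; posterior mean is the precision-weighted average of μ₀ and x̄.
Σxᵢ = 435.43 + 481.89 + 620.49 + 515.66 + 527.50 = 2580.97, so n·x̄ = 2580.97.
σ₀² = 120.30² = 14472.09, σ² = 99.77² = 9954.0529; σ² + n·σ₀² = 9954.0529 + 5·14472.09 = 82314.5029.
Posterior mean = (μ₀/σ₀² + n·x̄/σ²)/(1/σ₀² + n/σ²) = (σ²·μ₀ + σ₀²·n·x̄)/(σ² + n·σ₀²) = (9954.0529·443.11 + 14472.09·2580.97)/82314.5029 = 41762770.507819/82314.5029 = 507.3562.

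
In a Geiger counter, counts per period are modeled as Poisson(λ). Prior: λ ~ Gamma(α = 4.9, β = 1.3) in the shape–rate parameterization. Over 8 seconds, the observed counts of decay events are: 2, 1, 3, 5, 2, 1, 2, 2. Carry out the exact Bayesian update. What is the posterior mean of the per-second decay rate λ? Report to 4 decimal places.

With a Gamma(shape α, rate β) prior, the Poisson likelihood is conjugate: the posterior is Gamma(α + ΣXᵢ, β + n).
Sum of counts S = 18 over n = 8 seconds.
Posterior: Gamma(α+S, β+n) = Gamma(4.9+18, 1.3+8) = Gamma(22.9, 9.3).
Posterior mean = α/β = 22.9/9.3 = 2.4624.

2.4624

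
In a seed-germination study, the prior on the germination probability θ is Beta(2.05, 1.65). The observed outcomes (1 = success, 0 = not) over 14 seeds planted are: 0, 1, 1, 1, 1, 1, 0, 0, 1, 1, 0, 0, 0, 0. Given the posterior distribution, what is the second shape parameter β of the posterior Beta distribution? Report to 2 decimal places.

The Beta prior is conjugate to a Binomial/Bernoulli likelihood; the update adds successes to α and failures to β.
Posterior: Beta(α+k, β+n−k) = Beta(2.05+7, 1.65+7) = Beta(9.05, 8.65).
Posterior β = 8.65.

8.65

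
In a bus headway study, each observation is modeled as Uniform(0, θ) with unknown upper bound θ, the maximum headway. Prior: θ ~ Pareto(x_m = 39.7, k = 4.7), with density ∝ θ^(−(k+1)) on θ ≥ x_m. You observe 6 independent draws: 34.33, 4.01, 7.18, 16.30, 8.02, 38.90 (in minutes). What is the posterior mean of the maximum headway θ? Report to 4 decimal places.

A Pareto(scale x_m, shape k) prior on the upper bound θ of Uniform(0, θ) is conjugate: posterior is Pareto(max(x_m, max xᵢ), k + n).
Sample maximum = 38.90; prior scale x_m = 39.7 → posterior scale = max = 39.70.
Posterior shape = 4.7 + 6 = 10.7.
E[θ|data] = k·x_m/(k−1) = 10.7·39.70/9.7 = 43.7928.

43.7928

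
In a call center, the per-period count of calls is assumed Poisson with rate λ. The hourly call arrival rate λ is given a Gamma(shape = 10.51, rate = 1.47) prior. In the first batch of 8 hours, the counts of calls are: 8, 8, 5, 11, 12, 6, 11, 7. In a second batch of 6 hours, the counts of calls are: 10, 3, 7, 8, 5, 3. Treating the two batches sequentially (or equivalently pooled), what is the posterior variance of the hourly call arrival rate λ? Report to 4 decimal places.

With a Gamma(shape α, rate β) prior, the Poisson likelihood is conjugate: the posterior is Gamma(α + ΣXᵢ, β + n).
Batch 1: sum of counts S = 68 over n = 8 hours.
After batch 1: Gamma(α+S, β+n) = Gamma(10.51+68, 1.47+8) = Gamma(78.51, 9.47).
Batch 2: sum of counts S = 36 over n = 6 hours.
After batch 2: Gamma(α+S, β+n) = Gamma(78.51+36, 9.47+6) = Gamma(114.51, 15.47).
Var = α/β² = 114.51/15.47² = 0.4785.

0.4785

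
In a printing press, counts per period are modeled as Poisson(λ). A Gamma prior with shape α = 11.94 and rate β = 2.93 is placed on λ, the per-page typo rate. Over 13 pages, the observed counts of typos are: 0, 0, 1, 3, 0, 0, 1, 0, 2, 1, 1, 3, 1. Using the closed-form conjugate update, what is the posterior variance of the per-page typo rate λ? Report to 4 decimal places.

With a Gamma(shape α, rate β) prior, the Poisson likelihood is conjugate: the posterior is Gamma(α + ΣXᵢ, β + n).
Sum of counts S = 13 over n = 13 pages.
Posterior: Gamma(α+S, β+n) = Gamma(11.94+13, 2.93+13) = Gamma(24.94, 15.93).
Var = α/β² = 24.94/15.93² = 0.0983.

0.0983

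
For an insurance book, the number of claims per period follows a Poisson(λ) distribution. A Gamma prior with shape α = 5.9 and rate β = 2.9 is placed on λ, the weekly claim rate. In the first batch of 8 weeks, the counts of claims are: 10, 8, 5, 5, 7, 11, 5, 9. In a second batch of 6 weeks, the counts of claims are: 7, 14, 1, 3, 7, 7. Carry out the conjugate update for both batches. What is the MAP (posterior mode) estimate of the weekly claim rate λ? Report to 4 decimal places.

6.1479

With a Gamma(shape α, rate β) prior, the Poisson likelihood is conjugate: the posterior is Gamma(α + ΣXᵢ, β + n).
Batch 1: sum of counts S = 60 over n = 8 weeks.
After batch 1: Gamma(α+S, β+n) = Gamma(5.9+60, 2.9+8) = Gamma(65.9, 10.9).
Batch 2: sum of counts S = 39 over n = 6 weeks.
After batch 2: Gamma(α+S, β+n) = Gamma(65.9+39, 10.9+6) = Gamma(104.9, 16.9).
Mode of Gamma(α,β) for α≥1 is (α−1)/β = 103.9/16.9 = 6.1479.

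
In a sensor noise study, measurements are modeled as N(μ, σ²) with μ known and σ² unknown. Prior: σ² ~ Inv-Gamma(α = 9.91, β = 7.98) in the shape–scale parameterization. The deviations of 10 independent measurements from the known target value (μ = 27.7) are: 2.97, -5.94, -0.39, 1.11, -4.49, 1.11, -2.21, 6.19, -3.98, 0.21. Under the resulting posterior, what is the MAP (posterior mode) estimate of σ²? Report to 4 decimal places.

4.4603

With known mean μ and an Inverse-Gamma(α, β) prior on σ², the Normal likelihood is conjugate: posterior is Inv-Gamma(α + n/2, β + Σ(xᵢ−μ)²/2).
Σ(xᵢ−μ)² = (2.97)² + (-5.94)² + (-0.39)² + (1.11)² + (-4.49)² + (1.11)² + (-2.21)² + (6.19)² + (-3.98)² + (0.21)² = 125.9656.
Posterior: Inv-Gamma(9.91 + 10/2, 7.98 + 125.9656/2) = Inv-Gamma(14.91, 70.96280).
Mode = β/(α+1) = 70.96280/15.91 = 4.4603.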